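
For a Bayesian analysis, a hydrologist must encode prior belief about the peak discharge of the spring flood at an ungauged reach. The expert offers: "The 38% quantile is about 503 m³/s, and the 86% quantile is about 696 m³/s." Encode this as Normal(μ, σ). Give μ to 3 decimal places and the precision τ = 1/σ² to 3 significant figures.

For Normal(μ,σ), the p-quantile is μ + z_p·σ. Here z_{0.38} = -0.3055, z_{0.86} = 1.08.
So 503 = μ − 0.3055σ and 696 = μ + 1.08σ.
Subtracting: σ = (696 − 503)/(1.08 − (-0.3055)) = 139.270.
Then μ = 503 − (-0.3055)·139.270 = 545.544.
Precision τ = 1/σ² = 1/139.3² = 5.16e-05.

μ = 545.544, τ = 5.16e-05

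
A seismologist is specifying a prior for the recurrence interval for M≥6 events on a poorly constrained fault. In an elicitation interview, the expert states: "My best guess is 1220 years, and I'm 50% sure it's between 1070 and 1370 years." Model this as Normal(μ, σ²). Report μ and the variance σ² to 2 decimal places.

μ = 1220.00, σ² = 49457.46

A symmetric 50% interval runs μ ± z·σ with z = 0.6745.
Half-width = 150, so σ = 150/0.6745 = 222.390 and σ² = 49457.46.
μ is the stated best guess, 1220.00.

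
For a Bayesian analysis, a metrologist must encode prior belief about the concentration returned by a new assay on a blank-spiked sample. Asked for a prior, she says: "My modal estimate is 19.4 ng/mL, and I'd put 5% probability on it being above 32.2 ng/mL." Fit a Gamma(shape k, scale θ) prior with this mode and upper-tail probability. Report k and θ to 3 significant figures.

k ≈ 11.9, θ ≈ 1.78

Gamma(k,θ) with k>1 has mode (k−1)θ, so θ = 19.4/(k−1).
Need P(X < 32.2) = 0.95 with θ tied to k this way. Start at k = 2, θ = 19.4: P(X<32.2) ≈ 0.494.
Too low — raise k to concentrate. Iterating converges to k ≈ 11.9.
Then θ = 19.4/(11.9−1) ≈ 1.78.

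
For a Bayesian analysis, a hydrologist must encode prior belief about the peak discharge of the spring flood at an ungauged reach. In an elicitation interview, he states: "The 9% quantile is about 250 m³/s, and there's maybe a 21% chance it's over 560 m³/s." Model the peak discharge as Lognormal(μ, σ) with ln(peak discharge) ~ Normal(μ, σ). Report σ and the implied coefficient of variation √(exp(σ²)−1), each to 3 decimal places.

If T ~ Lognormal(μ,σ) then ln T ~ Normal(μ,σ), so the p-quantile of ln T is μ + z_p·σ.
ln(250) = 5.521 and ln(560) = 6.328; z_{0.09} = -1.341, z_{0.79} = 0.8064.
σ = (6.328 − 5.521)/(0.8064 − (-1.341)) = 0.376.
μ = 5.521 − (-1.341)·0.376 = 6.025.
CV = √(exp(σ²)−1) = √(exp(0.1411)−1) = 0.389.

σ ≈ 0.376, CV ≈ 0.389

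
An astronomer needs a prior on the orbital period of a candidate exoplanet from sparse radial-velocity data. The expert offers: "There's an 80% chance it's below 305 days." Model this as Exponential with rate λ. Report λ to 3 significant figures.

λ ≈ 0.00528

P(T < 305.0) = 1 − e^(−λ·305.0) = 0.8, so λ = −ln(1−0.8)/305.0 = −ln(0.2)/305.0 = 0.00528.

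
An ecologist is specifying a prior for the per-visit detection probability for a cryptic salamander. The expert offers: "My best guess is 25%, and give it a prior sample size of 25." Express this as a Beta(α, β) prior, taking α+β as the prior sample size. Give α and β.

Under the effective-sample-size interpretation, Beta(α, β) has prior mean α/(α+β) and prior sample size α+β.
So α+β = 25 and α/(α+β) = 0.25, giving α = 0.25·25 = 6.25 and β = 25 − 6.25 = 18.75.

α = 6.25, β = 18.75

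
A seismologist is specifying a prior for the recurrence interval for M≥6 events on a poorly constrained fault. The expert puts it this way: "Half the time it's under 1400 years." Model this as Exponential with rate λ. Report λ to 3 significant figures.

λ ≈ 0.000495

Exponential median = ln 2 / λ, so λ = ln 2 / 1400.0 = 0.000495.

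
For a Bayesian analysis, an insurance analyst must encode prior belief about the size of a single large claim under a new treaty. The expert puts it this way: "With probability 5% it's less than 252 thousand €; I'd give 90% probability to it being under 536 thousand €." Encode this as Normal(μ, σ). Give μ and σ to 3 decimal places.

The p-quantile of Normal(μ,σ) is μ + z_p·σ, with z_{0.05} = -1.645 and z_{0.9} = 1.282.
Eliminate σ: μ = (z₂·x₁ − z₁·x₂)/(z₂ − z₁) = (1.282·252 − (-1.645)·536)/2.926 = 411.629.
Then σ = (x₂ − x₁)/(z₂ − z₁) = (536 − 252)/2.926 = 97.047.

μ = 411.629, σ = 97.047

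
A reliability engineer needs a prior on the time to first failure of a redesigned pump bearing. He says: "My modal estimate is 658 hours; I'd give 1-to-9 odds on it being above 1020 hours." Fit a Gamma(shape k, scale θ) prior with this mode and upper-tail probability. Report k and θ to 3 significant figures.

k ≈ 10.7, θ ≈ 67.6

Gamma(k,θ) with k>1 has mode (k−1)θ, so θ = 658/(k−1).
Need P(X < 1020) = 0.9 with θ tied to k this way. Start at k = 2, θ = 658: P(X<1020) ≈ 0.459.
Too low — raise k to concentrate. Iterating converges to k ≈ 10.7.
Then θ = 658/(10.7−1) ≈ 67.6.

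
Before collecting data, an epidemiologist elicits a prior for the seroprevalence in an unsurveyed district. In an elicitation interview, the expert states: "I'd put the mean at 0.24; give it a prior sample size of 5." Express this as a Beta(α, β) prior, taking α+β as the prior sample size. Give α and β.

α = 1.2, β = 3.8

Under the effective-sample-size interpretation, Beta(α, β) has prior mean α/(α+β) and prior sample size α+β.
So α+β = 5 and α/(α+β) = 0.24, giving α = 0.24·5 = 1.2 and β = 5 − 1.2 = 3.8.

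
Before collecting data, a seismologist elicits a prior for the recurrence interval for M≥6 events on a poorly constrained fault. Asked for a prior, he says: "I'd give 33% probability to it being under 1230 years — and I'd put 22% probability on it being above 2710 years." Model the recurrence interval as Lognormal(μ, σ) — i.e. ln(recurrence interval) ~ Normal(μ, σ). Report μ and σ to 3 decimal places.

If T ~ Lognormal(μ,σ) then ln T ~ Normal(μ,σ), so the p-quantile of ln T is μ + z_p·σ.
ln(1230) = 7.115 and ln(2710) = 7.905; z_{0.33} = -0.4399, z_{0.78} = 0.7722.
σ = (7.905 − 7.115)/(0.7722 − (-0.4399)) = 0.652.
μ = 7.115 − (-0.4399)·0.652 = 7.401.

μ ≈ 7.401, σ ≈ 0.652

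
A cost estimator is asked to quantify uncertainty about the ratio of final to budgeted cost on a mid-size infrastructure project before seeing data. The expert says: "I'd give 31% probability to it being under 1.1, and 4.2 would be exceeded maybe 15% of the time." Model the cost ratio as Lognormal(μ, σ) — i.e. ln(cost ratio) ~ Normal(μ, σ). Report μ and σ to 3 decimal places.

μ ≈ 0.529, σ ≈ 0.874

If T ~ Lognormal(μ,σ) then ln T ~ Normal(μ,σ), so the p-quantile of ln T is μ + z_p·σ.
ln(1.1) = 0.09531 and ln(4.2) = 1.435; z_{0.31} = -0.4959, z_{0.85} = 1.036.
σ = (1.435 − 0.09531)/(1.036 − (-0.4959)) = 0.874.
μ = 0.09531 − (-0.4959)·0.874 = 0.529.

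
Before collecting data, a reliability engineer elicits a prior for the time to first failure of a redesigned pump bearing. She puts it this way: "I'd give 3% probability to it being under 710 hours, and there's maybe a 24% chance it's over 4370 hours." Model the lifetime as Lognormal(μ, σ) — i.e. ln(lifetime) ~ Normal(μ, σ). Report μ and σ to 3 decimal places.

μ ≈ 7.886, σ ≈ 0.702

If T ~ Lognormal(μ,σ) then ln T ~ Normal(μ,σ), so the p-quantile of ln T is μ + z_p·σ.
ln(710) = 6.565 and ln(4370) = 8.383; z_{0.03} = -1.881, z_{0.76} = 0.7063.
σ = (8.383 − 6.565)/(0.7063 − (-1.881)) = 0.702.
μ = 6.565 − (-1.881)·0.702 = 7.886.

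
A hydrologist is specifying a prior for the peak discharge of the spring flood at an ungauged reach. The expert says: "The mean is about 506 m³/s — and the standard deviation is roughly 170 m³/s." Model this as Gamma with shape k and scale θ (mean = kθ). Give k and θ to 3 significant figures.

For Gamma(k, scale θ): mean = kθ, variance = kθ², so CV = 1/√k.
CV = SD/mean = 170/506 = 0.336, hence k = 1/CV² = 8.86.
Then θ = mean/k = 506/8.86 = 57.1.

k ≈ 8.86, θ ≈ 57.1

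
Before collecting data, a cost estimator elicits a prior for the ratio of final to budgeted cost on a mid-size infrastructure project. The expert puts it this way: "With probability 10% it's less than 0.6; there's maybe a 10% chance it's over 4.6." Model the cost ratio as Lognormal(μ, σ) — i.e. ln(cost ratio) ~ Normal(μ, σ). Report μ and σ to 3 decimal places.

If T ~ Lognormal(μ,σ) then ln T ~ Normal(μ,σ), so the p-quantile of ln T is μ + z_p·σ.
ln(0.6) = -0.5108 and ln(4.6) = 1.526; z_{0.1} = -1.282, z_{0.9} = 1.282.
σ = (1.526 − -0.5108)/(1.282 − (-1.282)) = 0.795.
μ = -0.5108 − (-1.282)·0.795 = 0.508.

μ ≈ 0.508, σ ≈ 0.795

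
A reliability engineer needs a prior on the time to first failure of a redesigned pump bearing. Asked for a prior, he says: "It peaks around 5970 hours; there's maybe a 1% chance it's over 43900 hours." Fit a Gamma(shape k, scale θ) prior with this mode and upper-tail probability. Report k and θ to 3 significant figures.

Gamma(k,θ) with k>1 has mode (k−1)θ, so θ = 5970/(k−1).
Need P(X < 43900) = 0.99 with θ tied to k this way. Start at k = 2, θ = 5970: P(X<43900) ≈ 0.995.
Too high — lower k to spread out. Iterating converges to k ≈ 1.87.
Then θ = 5970/(1.87−1) ≈ 6870.

k ≈ 1.87, θ ≈ 6870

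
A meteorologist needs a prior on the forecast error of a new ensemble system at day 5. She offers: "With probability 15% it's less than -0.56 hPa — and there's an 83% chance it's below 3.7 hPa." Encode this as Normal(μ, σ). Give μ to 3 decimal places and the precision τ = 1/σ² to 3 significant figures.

μ = 1.658, τ = 0.218

For Normal(μ,σ), the p-quantile is μ + z_p·σ. Here z_{0.15} = -1.036, z_{0.83} = 0.9542.
So -0.56 = μ − 1.036σ and 3.7 = μ + 0.9542σ.
Subtracting: σ = (3.7 − -0.56)/(0.9542 − (-1.036)) = 2.140.
Then μ = -0.56 − (-1.036)·2.140 = 1.658.
Precision τ = 1/σ² = 1/2.14² = 0.218.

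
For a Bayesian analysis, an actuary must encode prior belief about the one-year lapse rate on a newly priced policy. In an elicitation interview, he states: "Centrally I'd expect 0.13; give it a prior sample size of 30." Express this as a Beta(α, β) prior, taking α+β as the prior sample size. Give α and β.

α = 3.9, β = 26.1

Under the effective-sample-size interpretation, Beta(α, β) has prior mean α/(α+β) and prior sample size α+β.
So α+β = 30 and α/(α+β) = 0.13, giving α = 0.13·30 = 3.9 and β = 30 − 3.9 = 26.1.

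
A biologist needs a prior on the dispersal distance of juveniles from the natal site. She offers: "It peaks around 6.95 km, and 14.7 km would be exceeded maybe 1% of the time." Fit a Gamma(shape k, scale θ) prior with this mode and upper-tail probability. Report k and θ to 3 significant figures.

Gamma(k,θ) with k>1 has mode (k−1)θ, so θ = 6.95/(k−1).
Need P(X < 14.7) = 0.99 with θ tied to k this way. Start at k = 2, θ = 6.95: P(X<14.7) ≈ 0.624.
Too low — raise k to concentrate. Iterating converges to k ≈ 9.66.
Then θ = 6.95/(9.66−1) ≈ 0.803.

k ≈ 9.66, θ ≈ 0.803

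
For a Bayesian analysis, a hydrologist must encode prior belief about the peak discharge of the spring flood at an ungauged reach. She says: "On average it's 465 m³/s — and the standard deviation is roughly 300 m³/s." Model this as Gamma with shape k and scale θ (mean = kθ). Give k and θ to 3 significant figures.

k ≈ 2.4, θ ≈ 194

For Gamma(k, scale θ): mean = kθ, variance = kθ², so CV = 1/√k.
CV = SD/mean = 300/465 = 0.6452, hence k = 1/CV² = 2.4.
Then θ = mean/k = 465/2.4 = 194.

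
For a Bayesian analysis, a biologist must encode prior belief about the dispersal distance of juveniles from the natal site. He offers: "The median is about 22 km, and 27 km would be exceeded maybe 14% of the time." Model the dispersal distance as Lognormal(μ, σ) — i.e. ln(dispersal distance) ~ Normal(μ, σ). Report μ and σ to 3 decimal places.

μ ≈ 3.091, σ ≈ 0.190

If T ~ Lognormal(μ,σ) then ln T ~ Normal(μ,σ), so the p-quantile of ln T is μ + z_p·σ.
ln(22) = 3.091 and ln(27) = 3.296; z_{0.5} = 0, z_{0.86} = 1.08.
σ = (3.296 − 3.091)/(1.08 − (0)) = 0.190.
μ = 3.091 − (0)·0.190 = 3.091.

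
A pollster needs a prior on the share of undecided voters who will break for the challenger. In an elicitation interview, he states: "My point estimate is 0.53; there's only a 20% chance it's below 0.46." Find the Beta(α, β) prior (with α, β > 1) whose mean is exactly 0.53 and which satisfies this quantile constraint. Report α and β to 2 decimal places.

With mean 0.53 fixed, write α = 0.53s, β = 0.47s where s = α+β.
Need P(θ < 0.46) = 0.2 under Beta(0.53s, 0.47s). Normal approximation: (q−m)/√(m(1−m)/s) ≈ z_{0.2} = -0.842, so s ≈ 0.53·0.47·(-0.842)²/(0.46−0.53)² = 36.0.
At s = 36.0: P(θ<0.46) ≈ 0.200. Adjusting to match 0.2 gives s ≈ 35.98.
So α = 0.53·35.98 ≈ 19.07, β = 0.47·35.98 ≈ 16.91.

α ≈ 19.07, β ≈ 16.91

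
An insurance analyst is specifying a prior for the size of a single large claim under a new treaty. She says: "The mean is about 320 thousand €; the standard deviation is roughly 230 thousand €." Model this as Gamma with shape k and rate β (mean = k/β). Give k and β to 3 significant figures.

k ≈ 1.94, β ≈ 0.00605

For Gamma(k, rate β): mean = k/β, variance = k/β², so CV = 1/√k.
CV = SD/mean = 230/320 = 0.7188, hence k = 1/CV² = 1.94.
Then β = k/mean = 1.94/320 = 0.00605.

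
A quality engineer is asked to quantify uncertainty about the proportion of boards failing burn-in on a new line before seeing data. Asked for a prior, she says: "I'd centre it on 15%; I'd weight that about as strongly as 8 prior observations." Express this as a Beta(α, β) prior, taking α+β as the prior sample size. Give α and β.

Under the effective-sample-size interpretation, Beta(α, β) has prior mean α/(α+β) and prior sample size α+β.
So α+β = 8 and α/(α+β) = 0.15, giving α = 0.15·8 = 1.2 and β = 8 − 1.2 = 6.8.

α = 1.2, β = 6.8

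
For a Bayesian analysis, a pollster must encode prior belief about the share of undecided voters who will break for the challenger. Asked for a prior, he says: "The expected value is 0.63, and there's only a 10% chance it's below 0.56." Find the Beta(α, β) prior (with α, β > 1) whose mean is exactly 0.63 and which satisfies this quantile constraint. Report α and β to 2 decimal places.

α ≈ 49.98, β ≈ 29.35

With mean 0.63 fixed, write α = 0.63s, β = 0.37s where s = α+β.
Need P(θ < 0.56) = 0.1 under Beta(0.63s, 0.37s). Normal approximation: (q−m)/√(m(1−m)/s) ≈ z_{0.1} = -1.28, so s ≈ 0.63·0.37·(-1.28)²/(0.56−0.63)² = 78.1.
At s = 78.1: P(θ<0.56) ≈ 0.102. Adjusting to match 0.1 gives s ≈ 79.34.
So α = 0.63·79.34 ≈ 49.98, β = 0.37·79.34 ≈ 29.35.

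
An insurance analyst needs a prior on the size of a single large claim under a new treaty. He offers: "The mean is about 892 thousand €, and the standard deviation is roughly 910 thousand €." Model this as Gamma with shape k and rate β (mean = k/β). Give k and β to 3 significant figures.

k ≈ 0.961, β ≈ 0.00108

For Gamma(k, rate β): mean = k/β, variance = k/β², so CV = 1/√k.
CV = SD/mean = 910/892 = 1.02, hence k = 1/CV² = 0.961.
Then β = k/mean = 0.961/892 = 0.00108.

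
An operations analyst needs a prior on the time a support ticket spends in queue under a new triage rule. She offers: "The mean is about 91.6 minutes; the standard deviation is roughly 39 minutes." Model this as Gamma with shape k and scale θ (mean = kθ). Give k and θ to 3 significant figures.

k ≈ 5.52, θ ≈ 16.6

For Gamma(k, scale θ): mean = kθ, variance = kθ², so CV = 1/√k.
CV = SD/mean = 39/91.6 = 0.4258, hence k = 1/CV² = 5.52.
Then θ = mean/k = 91.6/5.52 = 16.6.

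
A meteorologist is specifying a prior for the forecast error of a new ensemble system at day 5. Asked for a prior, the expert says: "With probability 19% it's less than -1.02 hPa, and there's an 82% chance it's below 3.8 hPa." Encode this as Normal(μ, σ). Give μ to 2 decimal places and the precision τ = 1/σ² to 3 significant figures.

μ = 1.34, τ = 0.138

For Normal(μ,σ), the p-quantile is μ + z_p·σ. Here z_{0.19} = -0.8779, z_{0.82} = 0.9154.
So -1.02 = μ − 0.8779σ and 3.8 = μ + 0.9154σ.
Subtracting: σ = (3.8 − -1.02)/(0.9154 − (-0.8779)) = 2.69.
Then μ = -1.02 − (-0.8779)·2.69 = 1.34.
Precision τ = 1/σ² = 1/2.688² = 0.138.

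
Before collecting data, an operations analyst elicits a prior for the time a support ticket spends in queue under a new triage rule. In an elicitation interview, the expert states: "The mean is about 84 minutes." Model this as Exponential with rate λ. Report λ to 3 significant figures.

Exponential mean = 1/λ, so λ = 1/84.0 = 0.0119.

λ ≈ 0.0119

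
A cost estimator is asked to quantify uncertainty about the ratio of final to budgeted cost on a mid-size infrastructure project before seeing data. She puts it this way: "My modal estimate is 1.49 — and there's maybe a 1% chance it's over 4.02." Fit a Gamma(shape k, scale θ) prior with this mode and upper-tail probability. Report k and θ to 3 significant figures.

Gamma(k,θ) with k>1 has mode (k−1)θ, so θ = 1.49/(k−1).
Need P(X < 4.02) = 0.99 with θ tied to k this way. Start at k = 2, θ = 1.49: P(X<4.02) ≈ 0.751.
Too low — raise k to concentrate. Iterating converges to k ≈ 5.68.
Then θ = 1.49/(5.68−1) ≈ 0.318.

k ≈ 5.68, θ ≈ 0.318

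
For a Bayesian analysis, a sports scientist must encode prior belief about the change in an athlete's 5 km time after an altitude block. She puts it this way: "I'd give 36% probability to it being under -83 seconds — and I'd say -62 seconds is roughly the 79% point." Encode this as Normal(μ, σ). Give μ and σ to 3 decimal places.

μ = -76.538, σ = 18.028

The p-quantile of Normal(μ,σ) is μ + z_p·σ, with z_{0.36} = -0.3585 and z_{0.79} = 0.8064.
Eliminate σ: μ = (z₂·x₁ − z₁·x₂)/(z₂ − z₁) = (0.8064·-83 − (-0.3585)·-62)/1.165 = -76.538.
Then σ = (x₂ − x₁)/(z₂ − z₁) = (-62 − -83)/1.165 = 18.028.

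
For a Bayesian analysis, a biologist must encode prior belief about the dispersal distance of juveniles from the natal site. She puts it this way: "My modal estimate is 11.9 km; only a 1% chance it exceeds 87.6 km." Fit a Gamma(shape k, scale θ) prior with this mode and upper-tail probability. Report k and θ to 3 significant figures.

Gamma(k,θ) with k>1 has mode (k−1)θ, so θ = 11.9/(k−1).
Need P(X < 87.6) = 0.99 with θ tied to k this way. Start at k = 2, θ = 11.9: P(X<87.6) ≈ 0.995.
Too high — lower k to spread out. Iterating converges to k ≈ 1.87.
Then θ = 11.9/(1.87−1) ≈ 13.7.

k ≈ 1.87, θ ≈ 13.7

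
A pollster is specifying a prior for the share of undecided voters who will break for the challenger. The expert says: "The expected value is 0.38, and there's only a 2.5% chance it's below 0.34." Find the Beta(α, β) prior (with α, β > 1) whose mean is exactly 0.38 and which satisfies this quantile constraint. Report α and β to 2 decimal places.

α ≈ 210.04, β ≈ 342.69

With mean 0.38 fixed, write α = 0.38s, β = 0.62s where s = α+β.
Need P(θ < 0.34) = 0.025 under Beta(0.38s, 0.62s). Normal approximation: (q−m)/√(m(1−m)/s) ≈ z_{0.025} = -1.96, so s ≈ 0.38·0.62·(-1.96)²/(0.34−0.38)² = 565.7.
At s = 565.7: P(θ<0.34) ≈ 0.024. Adjusting to match 0.025 gives s ≈ 552.73.
So α = 0.38·552.73 ≈ 210.04, β = 0.62·552.73 ≈ 342.69.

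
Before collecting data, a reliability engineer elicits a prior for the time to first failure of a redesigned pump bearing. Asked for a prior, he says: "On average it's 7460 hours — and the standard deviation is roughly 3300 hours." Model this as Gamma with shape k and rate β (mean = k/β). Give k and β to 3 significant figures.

For Gamma(k, rate β): mean = k/β, variance = k/β², so CV = 1/√k.
CV = SD/mean = 3300/7460 = 0.4424, hence k = 1/CV² = 5.11.
Then β = k/mean = 5.11/7460 = 0.000685.

k ≈ 5.11, β ≈ 0.000685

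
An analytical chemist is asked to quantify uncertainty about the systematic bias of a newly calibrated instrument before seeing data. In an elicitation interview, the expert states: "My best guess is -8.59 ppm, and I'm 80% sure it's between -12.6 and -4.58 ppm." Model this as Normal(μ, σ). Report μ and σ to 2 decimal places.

μ = -8.59, σ = 3.13

A symmetric 80% interval runs μ ± z·σ with z = 1.282.
Half-width = 4.01, so σ = 4.01/1.282 = 3.13.
μ is the stated best guess, -8.59.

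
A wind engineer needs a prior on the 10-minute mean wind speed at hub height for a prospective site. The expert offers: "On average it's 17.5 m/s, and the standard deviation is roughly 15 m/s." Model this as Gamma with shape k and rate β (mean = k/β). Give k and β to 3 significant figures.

For Gamma(k, rate β): mean = k/β, variance = k/β², so CV = 1/√k.
CV = SD/mean = 15/17.5 = 0.8571, hence k = 1/CV² = 1.36.
Then β = k/mean = 1.36/17.5 = 0.0778.

k ≈ 1.36, β ≈ 0.0778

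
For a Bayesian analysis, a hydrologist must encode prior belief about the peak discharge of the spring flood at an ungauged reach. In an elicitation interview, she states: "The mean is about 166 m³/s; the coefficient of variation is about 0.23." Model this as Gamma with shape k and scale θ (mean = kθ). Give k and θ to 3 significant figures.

k ≈ 18.9, θ ≈ 8.78

For Gamma(k, scale θ): mean = kθ, variance = kθ², so CV = 1/√k.
CV = 0.23, hence k = 1/CV² = 18.9.
Then θ = mean/k = 166/18.9 = 8.78.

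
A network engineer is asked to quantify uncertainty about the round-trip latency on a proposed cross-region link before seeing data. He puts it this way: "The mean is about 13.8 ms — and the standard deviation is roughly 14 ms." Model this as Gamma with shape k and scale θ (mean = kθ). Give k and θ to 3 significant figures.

For Gamma(k, scale θ): mean = kθ, variance = kθ², so CV = 1/√k.
CV = SD/mean = 14/13.8 = 1.014, hence k = 1/CV² = 0.972.
Then θ = mean/k = 13.8/0.972 = 14.2.

k ≈ 0.972, θ ≈ 14.2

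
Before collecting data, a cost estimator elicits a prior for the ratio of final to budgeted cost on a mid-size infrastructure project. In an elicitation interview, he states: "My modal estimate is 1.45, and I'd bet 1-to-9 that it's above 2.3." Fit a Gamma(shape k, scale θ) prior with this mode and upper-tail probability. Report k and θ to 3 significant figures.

Gamma(k,θ) with k>1 has mode (k−1)θ, so θ = 1.45/(k−1).
Need P(X < 2.3) = 0.9 with θ tied to k this way. Start at k = 2, θ = 1.45: P(X<2.3) ≈ 0.471.
Too low — raise k to concentrate. Iterating converges to k ≈ 9.82.
Then θ = 1.45/(9.82−1) ≈ 0.164.

k ≈ 9.82, θ ≈ 0.164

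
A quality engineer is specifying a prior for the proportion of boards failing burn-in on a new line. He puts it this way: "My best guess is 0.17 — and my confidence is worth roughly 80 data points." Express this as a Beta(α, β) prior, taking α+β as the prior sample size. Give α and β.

Under the effective-sample-size interpretation, Beta(α, β) has prior mean α/(α+β) and prior sample size α+β.
So α+β = 80 and α/(α+β) = 0.17, giving α = 0.17·80 = 13.6 and β = 80 − 13.6 = 66.4.

α = 13.6, β = 66.4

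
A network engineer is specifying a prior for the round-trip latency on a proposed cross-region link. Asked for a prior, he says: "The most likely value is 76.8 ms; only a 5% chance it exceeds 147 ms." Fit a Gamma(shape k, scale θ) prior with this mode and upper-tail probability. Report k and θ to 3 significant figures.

k ≈ 7.59, θ ≈ 11.6

Gamma(k,θ) with k>1 has mode (k−1)θ, so θ = 76.8/(k−1).
Need P(X < 147) = 0.95 with θ tied to k this way. Start at k = 2, θ = 76.8: P(X<147) ≈ 0.570.
Too low — raise k to concentrate. Iterating converges to k ≈ 7.59.
Then θ = 76.8/(7.59−1) ≈ 11.6.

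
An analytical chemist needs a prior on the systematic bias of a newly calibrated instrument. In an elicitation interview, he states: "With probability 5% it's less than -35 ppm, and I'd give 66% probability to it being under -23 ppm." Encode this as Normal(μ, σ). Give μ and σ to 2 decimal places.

For Normal(μ,σ), the p-quantile is μ + z_p·σ. Here z_{0.05} = -1.645, z_{0.66} = 0.4125.
So -35 = μ − 1.645σ and -23 = μ + 0.4125σ.
Subtracting: σ = (-23 − -35)/(0.4125 − (-1.645)) = 5.83.
Then μ = -35 − (-1.645)·5.83 = -25.41.

μ = -25.41, σ = 5.83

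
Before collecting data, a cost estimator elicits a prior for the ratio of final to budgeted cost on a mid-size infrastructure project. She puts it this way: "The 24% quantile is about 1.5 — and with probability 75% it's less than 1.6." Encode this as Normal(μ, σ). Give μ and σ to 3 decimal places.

μ = 1.551, σ = 0.072

For Normal(μ,σ), the p-quantile is μ + z_p·σ. Here z_{0.24} = -0.7063, z_{0.75} = 0.6745.
So 1.5 = μ − 0.7063σ and 1.6 = μ + 0.6745σ.
Subtracting: σ = (1.6 − 1.5)/(0.6745 − (-0.7063)) = 0.072.
Then μ = 1.5 − (-0.7063)·0.072 = 1.551.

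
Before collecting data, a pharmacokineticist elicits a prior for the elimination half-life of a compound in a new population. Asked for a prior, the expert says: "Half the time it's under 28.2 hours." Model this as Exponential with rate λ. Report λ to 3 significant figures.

λ ≈ 0.0246

Exponential median = ln 2 / λ, so λ = ln 2 / 28.2 = 0.0246.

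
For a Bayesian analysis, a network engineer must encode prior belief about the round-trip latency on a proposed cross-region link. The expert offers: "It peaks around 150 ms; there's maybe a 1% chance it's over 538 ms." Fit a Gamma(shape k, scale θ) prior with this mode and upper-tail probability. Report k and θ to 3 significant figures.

Gamma(k,θ) with k>1 has mode (k−1)θ, so θ = 150/(k−1).
Need P(X < 538) = 0.99 with θ tied to k this way. Start at k = 2, θ = 150: P(X<538) ≈ 0.873.
Too low — raise k to concentrate. Iterating converges to k ≈ 3.64.
Then θ = 150/(3.64−1) ≈ 56.8.

k ≈ 3.64, θ ≈ 56.8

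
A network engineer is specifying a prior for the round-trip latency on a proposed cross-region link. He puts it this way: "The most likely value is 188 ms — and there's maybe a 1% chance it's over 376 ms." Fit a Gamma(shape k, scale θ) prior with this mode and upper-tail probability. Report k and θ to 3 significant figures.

Gamma(k,θ) with k>1 has mode (k−1)θ, so θ = 188/(k−1).
Need P(X < 376) = 0.99 with θ tied to k this way. Start at k = 2, θ = 188: P(X<376) ≈ 0.594.
Too low — raise k to concentrate. Iterating converges to k ≈ 11.2.
Then θ = 188/(11.2−1) ≈ 18.4.

k ≈ 11.2, θ ≈ 18.4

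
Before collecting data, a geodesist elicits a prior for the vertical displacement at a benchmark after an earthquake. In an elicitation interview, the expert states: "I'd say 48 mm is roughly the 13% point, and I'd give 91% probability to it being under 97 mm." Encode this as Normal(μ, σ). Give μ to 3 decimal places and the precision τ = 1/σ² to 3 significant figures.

For Normal(μ,σ), the p-quantile is μ + z_p·σ. Here z_{0.13} = -1.126, z_{0.91} = 1.341.
So 48 = μ − 1.126σ and 97 = μ + 1.341σ.
Subtracting: σ = (97 − 48)/(1.341 − (-1.126)) = 19.861.
Then μ = 48 − (-1.126)·19.861 = 70.371.
Precision τ = 1/σ² = 1/19.86² = 0.00254.

μ = 70.371, τ = 0.00254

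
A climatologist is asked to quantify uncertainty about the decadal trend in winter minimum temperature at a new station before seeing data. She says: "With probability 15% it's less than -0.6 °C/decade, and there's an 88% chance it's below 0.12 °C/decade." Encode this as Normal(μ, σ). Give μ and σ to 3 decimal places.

For Normal(μ,σ), the p-quantile is μ + z_p·σ. Here z_{0.15} = -1.036, z_{0.88} = 1.175.
So -0.6 = μ − 1.036σ and 0.12 = μ + 1.175σ.
Subtracting: σ = (0.12 − -0.6)/(1.175 − (-1.036)) = 0.326.
Then μ = -0.6 − (-1.036)·0.326 = -0.263.

μ = -0.263, σ = 0.326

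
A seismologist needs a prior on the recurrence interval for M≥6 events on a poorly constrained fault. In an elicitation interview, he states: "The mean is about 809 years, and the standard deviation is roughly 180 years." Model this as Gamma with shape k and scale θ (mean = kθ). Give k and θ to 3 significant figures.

k ≈ 20.2, θ ≈ 40

For Gamma(k, scale θ): mean = kθ, variance = kθ², so CV = 1/√k.
CV = SD/mean = 180/809 = 0.2225, hence k = 1/CV² = 20.2.
Then θ = mean/k = 809/20.2 = 40.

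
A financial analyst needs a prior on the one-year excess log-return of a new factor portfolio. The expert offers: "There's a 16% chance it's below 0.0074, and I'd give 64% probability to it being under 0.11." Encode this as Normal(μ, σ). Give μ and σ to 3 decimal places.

The p-quantile of Normal(μ,σ) is μ + z_p·σ, with z_{0.16} = -0.9945 and z_{0.64} = 0.3585.
Eliminate σ: μ = (z₂·x₁ − z₁·x₂)/(z₂ − z₁) = (0.3585·0.0074 − (-0.9945)·0.11)/1.353 = 0.083.
Then σ = (x₂ − x₁)/(z₂ − z₁) = (0.11 − 0.0074)/1.353 = 0.076.

μ = 0.083, σ = 0.076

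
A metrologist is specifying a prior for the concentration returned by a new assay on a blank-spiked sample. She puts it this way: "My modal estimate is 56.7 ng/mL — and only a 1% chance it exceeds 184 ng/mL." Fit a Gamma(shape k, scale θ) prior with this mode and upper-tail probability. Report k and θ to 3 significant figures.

Gamma(k,θ) with k>1 has mode (k−1)θ, so θ = 56.7/(k−1).
Need P(X < 184) = 0.99 with θ tied to k this way. Start at k = 2, θ = 56.7: P(X<184) ≈ 0.835.
Too low — raise k to concentrate. Iterating converges to k ≈ 4.19.
Then θ = 56.7/(4.19−1) ≈ 17.8.

k ≈ 4.19, θ ≈ 17.8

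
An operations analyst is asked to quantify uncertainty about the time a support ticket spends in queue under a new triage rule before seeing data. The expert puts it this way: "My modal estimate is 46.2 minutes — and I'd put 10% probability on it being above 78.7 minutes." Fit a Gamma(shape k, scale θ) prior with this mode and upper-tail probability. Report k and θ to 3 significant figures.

k ≈ 7.67, θ ≈ 6.92

Gamma(k,θ) with k>1 has mode (k−1)θ, so θ = 46.2/(k−1).
Need P(X < 78.7) = 0.9 with θ tied to k this way. Start at k = 2, θ = 46.2: P(X<78.7) ≈ 0.508.
Too low — raise k to concentrate. Iterating converges to k ≈ 7.67.
Then θ = 46.2/(7.67−1) ≈ 6.92.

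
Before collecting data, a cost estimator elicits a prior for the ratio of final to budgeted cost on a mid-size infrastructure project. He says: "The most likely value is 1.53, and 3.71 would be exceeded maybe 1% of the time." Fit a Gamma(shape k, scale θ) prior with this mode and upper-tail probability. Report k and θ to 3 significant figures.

k ≈ 7.02, θ ≈ 0.254

Gamma(k,θ) with k>1 has mode (k−1)θ, so θ = 1.53/(k−1).
Need P(X < 3.71) = 0.99 with θ tied to k this way. Start at k = 2, θ = 1.53: P(X<3.71) ≈ 0.697.
Too low — raise k to concentrate. Iterating converges to k ≈ 7.02.
Then θ = 1.53/(7.02−1) ≈ 0.254.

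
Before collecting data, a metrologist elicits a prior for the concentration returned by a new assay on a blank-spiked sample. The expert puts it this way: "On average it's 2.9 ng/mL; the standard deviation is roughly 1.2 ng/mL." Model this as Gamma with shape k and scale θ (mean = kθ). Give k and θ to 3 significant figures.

k ≈ 5.84, θ ≈ 0.497

For Gamma(k, scale θ): mean = kθ, variance = kθ², so CV = 1/√k.
CV = SD/mean = 1.2/2.9 = 0.4138, hence k = 1/CV² = 5.84.
Then θ = mean/k = 2.9/5.84 = 0.497.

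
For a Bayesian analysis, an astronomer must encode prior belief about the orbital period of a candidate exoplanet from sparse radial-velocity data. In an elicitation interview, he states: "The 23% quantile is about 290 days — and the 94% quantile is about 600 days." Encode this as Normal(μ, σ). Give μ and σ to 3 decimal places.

For Normal(μ,σ), the p-quantile is μ + z_p·σ. Here z_{0.23} = -0.7388, z_{0.94} = 1.555.
So 290 = μ − 0.7388σ and 600 = μ + 1.555σ.
Subtracting: σ = (600 − 290)/(1.555 − (-0.7388)) = 135.157.
Then μ = 290 − (-0.7388)·135.157 = 389.861.

μ = 389.861, σ = 135.157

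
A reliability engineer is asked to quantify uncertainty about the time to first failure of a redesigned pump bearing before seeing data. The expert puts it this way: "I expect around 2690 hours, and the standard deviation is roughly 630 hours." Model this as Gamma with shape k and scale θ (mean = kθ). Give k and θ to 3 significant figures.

k ≈ 18.2, θ ≈ 148

For Gamma(k, scale θ): mean = kθ, variance = kθ², so CV = 1/√k.
CV = SD/mean = 630/2690 = 0.2342, hence k = 1/CV² = 18.2.
Then θ = mean/k = 2690/18.2 = 148.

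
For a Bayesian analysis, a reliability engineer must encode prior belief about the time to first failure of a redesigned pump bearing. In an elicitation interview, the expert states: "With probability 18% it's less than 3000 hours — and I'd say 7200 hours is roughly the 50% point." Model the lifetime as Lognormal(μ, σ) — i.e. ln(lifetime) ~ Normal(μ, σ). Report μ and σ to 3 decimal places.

μ ≈ 8.882, σ ≈ 0.956

If T ~ Lognormal(μ,σ) then ln T ~ Normal(μ,σ), so the p-quantile of ln T is μ + z_p·σ.
ln(3000) = 8.006 and ln(7200) = 8.882; z_{0.18} = -0.9154, z_{0.5} = 0.
σ = (8.882 − 8.006)/(0 − (-0.9154)) = 0.956.
μ = 8.006 − (-0.9154)·0.956 = 8.882.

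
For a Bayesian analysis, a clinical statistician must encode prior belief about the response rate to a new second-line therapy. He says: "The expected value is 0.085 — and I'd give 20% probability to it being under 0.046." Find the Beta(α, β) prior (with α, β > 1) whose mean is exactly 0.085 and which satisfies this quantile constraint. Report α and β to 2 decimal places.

With mean 0.085 fixed, write α = 0.085s, β = 0.915s where s = α+β.
Need P(θ < 0.046) = 0.2 under Beta(0.085s, 0.915s). Normal approximation: (q−m)/√(m(1−m)/s) ≈ z_{0.2} = -0.842, so s ≈ 0.085·0.915·(-0.842)²/(0.046−0.085)² = 36.2.
At s = 36.2: P(θ<0.046) ≈ 0.204. Adjusting to match 0.2 gives s ≈ 37.06.
So α = 0.085·37.06 ≈ 3.15, β = 0.915·37.06 ≈ 33.91.

α ≈ 3.15, β ≈ 33.91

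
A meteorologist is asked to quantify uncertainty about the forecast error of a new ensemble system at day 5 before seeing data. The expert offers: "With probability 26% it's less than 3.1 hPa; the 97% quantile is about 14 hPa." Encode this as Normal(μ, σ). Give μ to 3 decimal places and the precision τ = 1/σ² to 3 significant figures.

μ = 5.878, τ = 0.0536

For Normal(μ,σ), the p-quantile is μ + z_p·σ. Here z_{0.26} = -0.6433, z_{0.97} = 1.881.
So 3.1 = μ − 0.6433σ and 14 = μ + 1.881σ.
Subtracting: σ = (14 − 3.1)/(1.881 − (-0.6433)) = 4.318.
Then μ = 3.1 − (-0.6433)·4.318 = 5.878.
Precision τ = 1/σ² = 1/4.318² = 0.0536.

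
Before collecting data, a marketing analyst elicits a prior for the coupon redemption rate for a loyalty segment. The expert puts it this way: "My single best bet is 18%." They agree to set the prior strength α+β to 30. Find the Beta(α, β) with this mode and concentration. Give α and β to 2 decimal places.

For α,β > 1 the Beta mode is (α−1)/(α+β−2). With α+β = 30, the mode is (α−1)/28.
Set (α−1)/28 = 0.18 → α = 1 + 0.18·28 = 6.04.
β = 30 − α = 23.96.

α = 6.04, β = 23.96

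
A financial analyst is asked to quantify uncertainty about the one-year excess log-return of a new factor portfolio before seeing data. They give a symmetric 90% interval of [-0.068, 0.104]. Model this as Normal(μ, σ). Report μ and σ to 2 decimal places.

A symmetric 90% interval runs μ ± z·σ with z = 1.645.
Half-width = 0.086, so σ = 0.086/1.645 = 0.05.
μ is the interval midpoint, 0.02.

μ = 0.02, σ = 0.05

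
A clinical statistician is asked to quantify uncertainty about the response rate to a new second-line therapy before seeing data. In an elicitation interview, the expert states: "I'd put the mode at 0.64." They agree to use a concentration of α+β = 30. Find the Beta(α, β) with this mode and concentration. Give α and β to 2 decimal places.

For α,β > 1 the Beta mode is (α−1)/(α+β−2). With α+β = 30, the mode is (α−1)/28.
Set (α−1)/28 = 0.64 → α = 1 + 0.64·28 = 18.92.
β = 30 − α = 11.08.

α = 18.92, β = 11.08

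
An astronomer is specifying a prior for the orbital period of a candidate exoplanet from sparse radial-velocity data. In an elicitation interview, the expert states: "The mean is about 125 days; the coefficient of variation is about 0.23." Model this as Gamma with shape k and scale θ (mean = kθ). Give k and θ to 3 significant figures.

For Gamma(k, scale θ): mean = kθ, variance = kθ², so CV = 1/√k.
CV = 0.23, hence k = 1/CV² = 18.9.
Then θ = mean/k = 125/18.9 = 6.61.

k ≈ 18.9, θ ≈ 6.61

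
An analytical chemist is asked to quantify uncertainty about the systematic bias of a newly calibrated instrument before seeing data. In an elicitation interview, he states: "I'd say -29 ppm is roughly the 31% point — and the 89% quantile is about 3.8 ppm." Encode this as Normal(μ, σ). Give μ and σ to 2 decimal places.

For Normal(μ,σ), the p-quantile is μ + z_p·σ. Here z_{0.31} = -0.4959, z_{0.89} = 1.227.
So -29 = μ − 0.4959σ and 3.8 = μ + 1.227σ.
Subtracting: σ = (3.8 − -29)/(1.227 − (-0.4959)) = 19.04.
Then μ = -29 − (-0.4959)·19.04 = -19.56.

μ = -19.56, σ = 19.04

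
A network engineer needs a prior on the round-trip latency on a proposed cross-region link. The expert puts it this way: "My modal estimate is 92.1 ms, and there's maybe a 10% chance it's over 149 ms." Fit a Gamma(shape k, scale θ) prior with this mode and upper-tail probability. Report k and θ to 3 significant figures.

Gamma(k,θ) with k>1 has mode (k−1)θ, so θ = 92.1/(k−1).
Need P(X < 149) = 0.9 with θ tied to k this way. Start at k = 2, θ = 92.1: P(X<149) ≈ 0.481.
Too low — raise k to concentrate. Iterating converges to k ≈ 9.13.
Then θ = 92.1/(9.13−1) ≈ 11.3.

k ≈ 9.13, θ ≈ 11.3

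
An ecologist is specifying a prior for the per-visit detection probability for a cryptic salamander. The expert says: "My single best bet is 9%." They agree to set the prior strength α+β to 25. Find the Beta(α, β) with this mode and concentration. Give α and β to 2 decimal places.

α = 3.07, β = 21.93

For α,β > 1 the Beta mode is (α−1)/(α+β−2). With α+β = 25, the mode is (α−1)/23.
Set (α−1)/23 = 0.09 → α = 1 + 0.09·23 = 3.07.
β = 25 − α = 21.93.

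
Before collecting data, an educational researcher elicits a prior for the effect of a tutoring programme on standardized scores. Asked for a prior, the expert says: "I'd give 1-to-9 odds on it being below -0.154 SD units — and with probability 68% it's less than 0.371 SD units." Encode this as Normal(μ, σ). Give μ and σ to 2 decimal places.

μ = 0.23, σ = 0.30

The p-quantile of Normal(μ,σ) is μ + z_p·σ, with z_{0.1} = -1.282 and z_{0.68} = 0.4677.
Eliminate σ: μ = (z₂·x₁ − z₁·x₂)/(z₂ − z₁) = (0.4677·-0.154 − (-1.282)·0.371)/1.749 = 0.23.
Then σ = (x₂ − x₁)/(z₂ − z₁) = (0.371 − -0.154)/1.749 = 0.30.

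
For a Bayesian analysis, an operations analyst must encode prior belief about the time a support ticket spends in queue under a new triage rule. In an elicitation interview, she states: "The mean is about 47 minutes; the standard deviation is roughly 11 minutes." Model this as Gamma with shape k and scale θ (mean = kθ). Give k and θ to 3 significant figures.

For Gamma(k, scale θ): mean = kθ, variance = kθ², so CV = 1/√k.
CV = SD/mean = 11/47 = 0.234, hence k = 1/CV² = 18.3.
Then θ = mean/k = 47/18.3 = 2.57.

k ≈ 18.3, θ ≈ 2.57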